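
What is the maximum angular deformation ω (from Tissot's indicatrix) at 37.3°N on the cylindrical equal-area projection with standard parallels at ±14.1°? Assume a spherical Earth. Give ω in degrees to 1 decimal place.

22.6°

For cylindrical equal-area with standard parallel φ₀, h = cos φ / cos φ₀ and k = cos φ₀ / cos φ, so h·k = 1.
At 37.3°: h = 0.8202, k = 1.219; principal scales a = 1.219, b = 0.8202.
sin(ω/2) = (a − b)/(a + b) = 0.3991/2.039 = 0.1957, so ω = 2 arcsin(0.1957) ≈ 22.6°.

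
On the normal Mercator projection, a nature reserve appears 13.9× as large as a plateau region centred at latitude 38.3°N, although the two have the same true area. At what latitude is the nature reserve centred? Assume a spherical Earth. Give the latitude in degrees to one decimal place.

77.8°

Mercator areal scale is sec²φ, so apparent-area ratio = sec²φ₁ / sec²φ₂ = cos²φ₂ / cos²φ₁.
cos²φ₂ / cos²φ₁ = 13.9  ⇒  cos φ₁ = cos 38.3° / √13.9 = 0.7848/3.728 = 0.2105.
φ₁ = arccos(0.2105) ≈ 77.8°.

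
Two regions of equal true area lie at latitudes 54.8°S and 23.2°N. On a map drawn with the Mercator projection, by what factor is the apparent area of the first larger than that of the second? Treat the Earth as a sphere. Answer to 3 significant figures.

2.54

Mercator is conformal with k = sec φ, so areal scale = k² = sec²φ.
At 54.8°: sec²(54.8°) = 1/0.5764² = 3.010.
At 23.2°: sec²(23.2°) = 1/0.9191² = 1.184.
Ratio = 3.010/1.184 = cos²(23.2°)/cos²(54.8°) ≈ 2.54.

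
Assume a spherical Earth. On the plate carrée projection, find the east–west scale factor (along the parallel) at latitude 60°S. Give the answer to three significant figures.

In the plate carrée (x = Rλ, y = Rφ), meridians are true-scale (h = 1) and parallels are stretched by k = sec φ.
k = 1/cos 60° = 1/0.5000 = 2.000.

2.00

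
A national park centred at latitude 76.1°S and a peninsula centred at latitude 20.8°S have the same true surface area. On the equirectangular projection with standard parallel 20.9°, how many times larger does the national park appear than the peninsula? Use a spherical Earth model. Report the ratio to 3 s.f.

In the equirectangular projection with standard parallel φ₀ = 20.9° (x = Rλ cos φ₀, y = Rφ), meridians are true-scale (h = 1) and the parallel scale is k = cos φ₀ / cos φ.
Areal scale at 76.1°: h·k = 1.000 × 3.889 = 3.889.
Areal scale at 20.8°: h·k = 1.000 × 0.9993 = 0.9993.
Ratio = 3.889/0.9993 ≈ 3.89.

3.89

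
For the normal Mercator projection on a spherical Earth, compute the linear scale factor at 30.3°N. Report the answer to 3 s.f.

Mercator is conformal, so the point scale is isotropic: h = k = sec φ = 1/cos φ.
k = 1/cos 30.3° = 1/0.8634 = 1.158.

1.16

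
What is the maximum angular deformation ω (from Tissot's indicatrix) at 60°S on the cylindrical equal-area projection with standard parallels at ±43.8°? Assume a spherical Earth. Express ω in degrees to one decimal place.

41.2°

Cylindrical equal-area (φ₀ = 43.8°): h = cos φ / cos 43.8° along meridians, k = cos 43.8° / cos φ along parallels; h·k = 1.
At 60°: h = 0.6928, k = 1.444; principal scales a = 1.444, b = 0.6928.
sin(ω/2) = (a − b)/(a + b) = 0.7508/2.136 = 0.3514, so ω = 2 arcsin(0.3514) ≈ 41.2°.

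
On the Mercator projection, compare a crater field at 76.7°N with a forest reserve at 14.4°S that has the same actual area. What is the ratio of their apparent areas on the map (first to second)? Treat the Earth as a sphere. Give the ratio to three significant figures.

Mercator is conformal with k = sec φ, so areal scale = k² = sec²φ.
At 76.7°: sec²(76.7°) = 1/0.2300² = 18.90.
At 14.4°: sec²(14.4°) = 1/0.9686² = 1.066.
Ratio = 18.90/1.066 = cos²(14.4°)/cos²(76.7°) ≈ 17.7.

17.7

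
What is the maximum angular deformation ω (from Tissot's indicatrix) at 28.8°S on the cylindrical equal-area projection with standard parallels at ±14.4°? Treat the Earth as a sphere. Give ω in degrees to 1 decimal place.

11.5°

For cylindrical equal-area with standard parallel φ₀, h = cos φ / cos φ₀ and k = cos φ₀ / cos φ, so h·k = 1.
At 28.8°: h = 0.9047, k = 1.105; principal scales a = 1.105, b = 0.9047.
sin(ω/2) = (a − b)/(a + b) = 0.2006/2.010 = 0.09979, so ω = 2 arcsin(0.09979) ≈ 11.5°.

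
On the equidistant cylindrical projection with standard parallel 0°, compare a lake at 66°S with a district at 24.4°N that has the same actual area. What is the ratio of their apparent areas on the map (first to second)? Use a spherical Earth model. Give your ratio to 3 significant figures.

For the equirectangular projection with φ₀ = 0 (plate carrée), h = 1 along meridians and k = sec φ along parallels.
Areal scale at 66°: h·k = 1.000 × 2.459 = 2.459.
Areal scale at 24.4°: h·k = 1.000 × 1.098 = 1.098.
Ratio = 2.459/1.098 ≈ 2.24.

2.24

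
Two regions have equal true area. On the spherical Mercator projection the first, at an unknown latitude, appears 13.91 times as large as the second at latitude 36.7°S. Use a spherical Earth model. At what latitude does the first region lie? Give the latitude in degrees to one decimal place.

For equal true areas on Mercator, apparent areas scale as sec²φ, so the ratio is cos²φ₂ / cos²φ₁.
cos²φ₂ / cos²φ₁ = 13.91  ⇒  cos φ₁ = cos 36.7° / √13.91 = 0.8018/3.730 = 0.2150.
φ₁ = arccos(0.2150) ≈ 77.6°.

77.6°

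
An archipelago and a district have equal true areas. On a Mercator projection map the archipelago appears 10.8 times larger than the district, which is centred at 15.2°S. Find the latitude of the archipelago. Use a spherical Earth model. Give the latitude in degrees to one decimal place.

On Mercator, (apparent₁)/(apparent₂) = sec²φ₁ / sec²φ₂ when true areas are equal.
cos²φ₂ / cos²φ₁ = 10.8  ⇒  cos φ₁ = cos 15.2° / √10.8 = 0.9650/3.286 = 0.2936.
φ₁ = arccos(0.2936) ≈ 72.9°.

72.9°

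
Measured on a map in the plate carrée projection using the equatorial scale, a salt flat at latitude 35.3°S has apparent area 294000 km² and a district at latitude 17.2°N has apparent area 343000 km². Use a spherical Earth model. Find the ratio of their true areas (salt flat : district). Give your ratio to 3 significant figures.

0.732

Plate carrée has h = 1 and k = sec φ, giving areal scale sec φ; true area = (apparent area) · cos φ.
True area of salt flat: 294000 × cos(35.3°) = 294000 × 0.8161 = 239900 km².
True area of district: 343000 × cos(17.2°) = 343000 × 0.9553 = 327700 km².
Ratio = 239900 / 327700 ≈ 0.732.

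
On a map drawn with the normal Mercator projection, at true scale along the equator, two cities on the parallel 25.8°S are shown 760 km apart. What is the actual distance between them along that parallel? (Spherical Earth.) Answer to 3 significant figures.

Mercator is conformal, so the point scale is isotropic: h = k = sec φ = 1/cos φ.
Along the parallel at 25.8°, map distances are exaggerated by k = sec 25.8° = 1.111.
True distance = 760 / 1.111 = 760 × cos 25.8° ≈ 684 km.

684 km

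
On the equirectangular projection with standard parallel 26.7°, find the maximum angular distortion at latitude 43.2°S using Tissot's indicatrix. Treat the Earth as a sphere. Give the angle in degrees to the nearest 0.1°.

11.6°

The equidistant cylindrical projection with φ₀ = 26.7° has h = 1 (meridians true) and k = cos φ₀ / cos φ along parallels.
At 43.2°: h = 1.000, k = 1.226; principal scales a = 1.226, b = 1.000.
sin(ω/2) = (a − b)/(a + b) = 0.2255/2.226 = 0.1013, so ω = 2 arcsin(0.1013) ≈ 11.6°.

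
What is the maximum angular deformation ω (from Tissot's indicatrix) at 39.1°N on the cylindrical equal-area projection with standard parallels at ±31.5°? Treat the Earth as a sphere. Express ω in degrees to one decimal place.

Cylindrical equal-area (φ₀ = 31.5°): h = cos φ / cos 31.5° along meridians, k = cos 31.5° / cos φ along parallels; h·k = 1.
At 39.1°: h = 0.9102, k = 1.099; principal scales a = 1.099, b = 0.9102.
sin(ω/2) = (a − b)/(a + b) = 0.1885/2.009 = 0.09385, so ω = 2 arcsin(0.09385) ≈ 10.8°.

10.8°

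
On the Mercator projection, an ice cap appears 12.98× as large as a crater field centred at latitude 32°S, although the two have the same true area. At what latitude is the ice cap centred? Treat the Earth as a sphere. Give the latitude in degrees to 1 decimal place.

On Mercator, (apparent₁)/(apparent₂) = sec²φ₁ / sec²φ₂ when true areas are equal.
cos²φ₂ / cos²φ₁ = 12.98  ⇒  cos φ₁ = cos 32° / √12.98 = 0.8480/3.603 = 0.2354.
φ₁ = arccos(0.2354) ≈ 76.4°.

76.4°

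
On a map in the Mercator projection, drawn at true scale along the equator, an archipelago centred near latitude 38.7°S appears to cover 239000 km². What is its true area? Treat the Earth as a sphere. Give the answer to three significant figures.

The Mercator projection is conformal; its linear scale factor is the same in every direction and equals sec φ = 1/cos φ.
Areal scale = k² = sec²φ = 1/cos²(38.7°) = 1/0.7804² = 1.642.
True area = apparent / (areal scale) = 239000 / 1.642 ≈ 146000 km².

146000 km²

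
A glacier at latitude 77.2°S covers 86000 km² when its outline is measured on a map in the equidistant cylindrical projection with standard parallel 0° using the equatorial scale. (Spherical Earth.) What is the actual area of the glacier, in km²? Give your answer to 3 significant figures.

For the equirectangular projection with φ₀ = 0 (plate carrée), h = 1 along meridians and k = sec φ along parallels.
Areal scale = h·k = 1 × sec φ; at 77.2°, h = 1.000, k = 4.514, so h·k = 4.514.
True area = apparent / (areal scale) = 86000 / 4.514 ≈ 19100 km².

19100 km²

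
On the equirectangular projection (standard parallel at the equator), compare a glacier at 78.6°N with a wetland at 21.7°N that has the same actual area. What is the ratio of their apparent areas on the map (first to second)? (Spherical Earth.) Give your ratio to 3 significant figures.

Plate carrée maps x = Rλ, y = Rφ. The meridian scale is h = 1 and the parallel scale is k = 1/cos φ = sec φ.
Areal scale at 78.6°: h·k = 1.000 × 5.059 = 5.059.
Areal scale at 21.7°: h·k = 1.000 × 1.076 = 1.076.
Ratio = 5.059/1.076 ≈ 4.70.

4.70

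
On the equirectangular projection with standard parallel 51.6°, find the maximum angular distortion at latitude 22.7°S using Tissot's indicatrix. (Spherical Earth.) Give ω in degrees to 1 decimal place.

The equidistant cylindrical projection with φ₀ = 51.6° has h = 1 (meridians true) and k = cos φ₀ / cos φ along parallels.
At 22.7°: h = 1.000, k = 0.6733; principal scales a = 1.000, b = 0.6733.
sin(ω/2) = (a − b)/(a + b) = 0.3267/1.673 = 0.1952, so ω = 2 arcsin(0.1952) ≈ 22.5°.

22.5°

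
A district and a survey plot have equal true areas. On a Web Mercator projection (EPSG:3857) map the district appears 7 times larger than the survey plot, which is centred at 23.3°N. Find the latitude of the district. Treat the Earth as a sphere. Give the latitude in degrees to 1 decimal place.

69.7°

For equal true areas on Mercator, apparent areas scale as sec²φ, so the ratio is cos²φ₂ / cos²φ₁.
cos²φ₂ / cos²φ₁ = 7  ⇒  cos φ₁ = cos 23.3° / √7 = 0.9184/2.646 = 0.3471.
φ₁ = arccos(0.3471) ≈ 69.7°.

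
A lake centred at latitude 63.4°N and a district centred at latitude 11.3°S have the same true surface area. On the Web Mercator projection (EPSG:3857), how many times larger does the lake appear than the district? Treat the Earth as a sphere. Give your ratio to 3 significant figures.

On Mercator, area is exaggerated by sec²φ = 1/cos²φ.
At 63.4°: sec²(63.4°) = 1/0.4478² = 4.988.
At 11.3°: sec²(11.3°) = 1/0.9806² = 1.040.
Ratio = 4.988/1.040 = cos²(11.3°)/cos²(63.4°) ≈ 4.80.

4.80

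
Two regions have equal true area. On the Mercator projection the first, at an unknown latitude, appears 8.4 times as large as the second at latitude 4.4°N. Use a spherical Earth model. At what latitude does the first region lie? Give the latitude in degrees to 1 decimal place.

69.9°

For equal true areas on Mercator, apparent areas scale as sec²φ, so the ratio is cos²φ₂ / cos²φ₁.
cos²φ₂ / cos²φ₁ = 8.4  ⇒  cos φ₁ = cos 4.4° / √8.4 = 0.9971/2.898 = 0.3440.
φ₁ = arccos(0.3440) ≈ 69.9°.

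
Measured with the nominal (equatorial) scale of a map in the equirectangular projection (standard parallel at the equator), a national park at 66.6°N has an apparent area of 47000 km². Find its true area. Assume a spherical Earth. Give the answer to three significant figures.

18700 km²

Plate carrée maps x = Rλ, y = Rφ. The meridian scale is h = 1 and the parallel scale is k = 1/cos φ = sec φ.
Areal scale = h·k = 1 × sec φ; at 66.6°, h = 1.000, k = 2.518, so h·k = 2.518.
True area = apparent / (areal scale) = 47000 / 2.518 ≈ 18700 km².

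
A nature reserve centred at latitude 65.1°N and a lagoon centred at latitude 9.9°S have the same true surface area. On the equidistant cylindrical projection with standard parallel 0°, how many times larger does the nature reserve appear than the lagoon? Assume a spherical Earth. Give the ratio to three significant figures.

2.34

Plate carrée maps x = Rλ, y = Rφ. The meridian scale is h = 1 and the parallel scale is k = 1/cos φ = sec φ.
Areal scale at 65.1°: h·k = 1.000 × 2.375 = 2.375.
Areal scale at 9.9°: h·k = 1.000 × 1.015 = 1.015.
Ratio = 2.375/1.015 ≈ 2.34.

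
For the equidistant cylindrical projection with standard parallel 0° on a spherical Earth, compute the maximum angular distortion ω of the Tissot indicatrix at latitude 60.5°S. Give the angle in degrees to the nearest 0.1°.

For the equirectangular projection with φ₀ = 0 (plate carrée), h = 1 along meridians and k = sec φ along parallels.
At 60.5°: h = 1.000, k = 2.031; principal scales a = 2.031, b = 1.000.
sin(ω/2) = (a − b)/(a + b) = 1.031/3.031 = 0.3401, so ω = 2 arcsin(0.3401) ≈ 39.8°.

39.8°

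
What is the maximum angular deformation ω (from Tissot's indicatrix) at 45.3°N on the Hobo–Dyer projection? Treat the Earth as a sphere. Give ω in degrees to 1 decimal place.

The Hobo–Dyer projection is cylindrical equal-area with φ₀ = 37.5°. For cylindrical equal-area with standard parallel φ₀, h = cos φ / cos φ₀ and k = cos φ₀ / cos φ, so h·k = 1.
At 45.3°: h = 0.8866, k = 1.128; principal scales a = 1.128, b = 0.8866.
sin(ω/2) = (a − b)/(a + b) = 0.2413/2.015 = 0.1198, so ω = 2 arcsin(0.1198) ≈ 13.8°.

13.8°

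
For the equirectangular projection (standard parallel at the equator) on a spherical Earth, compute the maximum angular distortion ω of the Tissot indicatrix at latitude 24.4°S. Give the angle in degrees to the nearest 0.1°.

5.4°

In the plate carrée (x = Rλ, y = Rφ), meridians are true-scale (h = 1) and parallels are stretched by k = sec φ.
At 24.4°: h = 1.000, k = 1.098; principal scales a = 1.098, b = 1.000.
sin(ω/2) = (a − b)/(a + b) = 0.09808/2.098 = 0.04675, so ω = 2 arcsin(0.04675) ≈ 5.4°.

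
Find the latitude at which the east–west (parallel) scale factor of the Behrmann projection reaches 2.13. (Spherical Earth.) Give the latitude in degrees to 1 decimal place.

Behrmann is a cylindrical equal-area projection with standard parallels at ±30°. A cylindrical equal-area projection with standard parallel φ₀ has meridian scale h = cos φ / cos φ₀ and parallel scale k = cos φ₀ / cos φ (so areas are preserved, h·k = 1).
k = cos φ₀ / cos φ = 2.13  ⇒  cos φ = cos 30° / 2.13 = 0.4066.
φ = arccos(0.4066) ≈ 66.0°.

66.0°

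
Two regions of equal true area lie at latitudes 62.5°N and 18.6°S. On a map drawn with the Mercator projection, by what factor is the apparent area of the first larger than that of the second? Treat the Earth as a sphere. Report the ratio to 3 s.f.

On Mercator, area is exaggerated by sec²φ = 1/cos²φ.
At 62.5°: sec²(62.5°) = 1/0.4617² = 4.690.
At 18.6°: sec²(18.6°) = 1/0.9478² = 1.113.
Ratio = 4.690/1.113 = cos²(18.6°)/cos²(62.5°) ≈ 4.21.

4.21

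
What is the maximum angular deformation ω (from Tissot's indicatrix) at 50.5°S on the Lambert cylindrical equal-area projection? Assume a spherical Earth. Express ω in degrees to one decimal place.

50.2°

The Lambert cylindrical equal-area projection is the cylindrical equal-area projection with its standard parallel at the equator (φ₀ = 0). A cylindrical equal-area projection with standard parallel φ₀ has meridian scale h = cos φ / cos φ₀ and parallel scale k = cos φ₀ / cos φ (so areas are preserved, h·k = 1).
At 50.5°: h = 0.6361, k = 1.572; principal scales a = 1.572, b = 0.6361.
sin(ω/2) = (a − b)/(a + b) = 0.9361/2.208 = 0.4239, so ω = 2 arcsin(0.4239) ≈ 50.2°.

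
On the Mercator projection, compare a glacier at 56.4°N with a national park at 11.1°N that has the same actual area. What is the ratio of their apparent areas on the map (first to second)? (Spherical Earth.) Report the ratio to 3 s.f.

Mercator is conformal with k = sec φ, so areal scale = k² = sec²φ.
At 56.4°: sec²(56.4°) = 1/0.5534² = 3.265.
At 11.1°: sec²(11.1°) = 1/0.9813² = 1.038.
Ratio = 3.265/1.038 = cos²(11.1°)/cos²(56.4°) ≈ 3.14.

3.14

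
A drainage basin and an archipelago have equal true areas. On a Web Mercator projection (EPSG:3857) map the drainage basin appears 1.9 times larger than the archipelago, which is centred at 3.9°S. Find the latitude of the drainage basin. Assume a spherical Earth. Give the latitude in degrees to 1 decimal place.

43.6°

For equal true areas on Mercator, apparent areas scale as sec²φ, so the ratio is cos²φ₂ / cos²φ₁.
cos²φ₂ / cos²φ₁ = 1.9  ⇒  cos φ₁ = cos 3.9° / √1.9 = 0.9977/1.378 = 0.7238.
φ₁ = arccos(0.7238) ≈ 43.6°.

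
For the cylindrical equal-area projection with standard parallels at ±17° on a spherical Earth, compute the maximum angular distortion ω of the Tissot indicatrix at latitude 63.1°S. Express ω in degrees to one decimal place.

78.7°

For cylindrical equal-area with standard parallel φ₀, h = cos φ / cos φ₀ and k = cos φ₀ / cos φ, so h·k = 1.
At 63.1°: h = 0.4731, k = 2.114; principal scales a = 2.114, b = 0.4731.
sin(ω/2) = (a − b)/(a + b) = 1.641/2.587 = 0.6342, so ω = 2 arcsin(0.6342) ≈ 78.7°.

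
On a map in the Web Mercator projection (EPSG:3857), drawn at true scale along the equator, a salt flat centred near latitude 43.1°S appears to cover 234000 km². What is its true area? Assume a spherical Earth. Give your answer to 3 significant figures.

125000 km²

Mercator is conformal, so the point scale is isotropic: h = k = sec φ = 1/cos φ.
Areal scale = k² = sec²φ = 1/cos²(43.1°) = 1/0.7302² = 1.876.
True area = apparent / (areal scale) = 234000 / 1.876 ≈ 125000 km².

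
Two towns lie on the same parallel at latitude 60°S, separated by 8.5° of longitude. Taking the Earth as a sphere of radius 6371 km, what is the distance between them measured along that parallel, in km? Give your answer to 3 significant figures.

473 km

Arc length along a parallel = R cos φ · Δλ (with Δλ in radians).
= 6371 × cos 60° × (8.5° × π/180) = 6371 × 0.5000 × 0.1484 ≈ 473 km.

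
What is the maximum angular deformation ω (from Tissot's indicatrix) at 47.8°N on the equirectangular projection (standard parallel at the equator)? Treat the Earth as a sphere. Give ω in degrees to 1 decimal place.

22.6°

In the plate carrée (x = Rλ, y = Rφ), meridians are true-scale (h = 1) and parallels are stretched by k = sec φ.
At 47.8°: h = 1.000, k = 1.489; principal scales a = 1.489, b = 1.000.
sin(ω/2) = (a − b)/(a + b) = 0.4887/2.489 = 0.1964, so ω = 2 arcsin(0.1964) ≈ 22.6°.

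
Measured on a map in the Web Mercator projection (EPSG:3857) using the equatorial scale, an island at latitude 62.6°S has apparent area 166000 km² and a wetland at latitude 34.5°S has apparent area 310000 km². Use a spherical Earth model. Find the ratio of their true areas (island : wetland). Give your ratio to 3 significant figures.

Mercator's areal exaggeration is sec²φ; hence true area = (apparent area) · cos²φ.
True area of island: 166000 × cos²(62.6°) = 166000 × 0.2118 = 35160 km².
True area of wetland: 310000 × cos²(34.5°) = 310000 × 0.6792 = 210500 km².
Ratio = 35160 / 210500 ≈ 0.167.

0.167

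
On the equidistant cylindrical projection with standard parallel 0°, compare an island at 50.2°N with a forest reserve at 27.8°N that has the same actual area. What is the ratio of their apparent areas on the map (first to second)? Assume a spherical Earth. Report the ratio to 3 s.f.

Plate carrée maps x = Rλ, y = Rφ. The meridian scale is h = 1 and the parallel scale is k = 1/cos φ = sec φ.
Areal scale at 50.2°: h·k = 1.000 × 1.562 = 1.562.
Areal scale at 27.8°: h·k = 1.000 × 1.130 = 1.130.
Ratio = 1.562/1.130 ≈ 1.38.

1.38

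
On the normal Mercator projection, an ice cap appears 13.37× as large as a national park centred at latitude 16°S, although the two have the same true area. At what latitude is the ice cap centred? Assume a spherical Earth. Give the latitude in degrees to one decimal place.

74.8°

On Mercator, (apparent₁)/(apparent₂) = sec²φ₁ / sec²φ₂ when true areas are equal.
cos²φ₂ / cos²φ₁ = 13.37  ⇒  cos φ₁ = cos 16° / √13.37 = 0.9613/3.657 = 0.2629.
φ₁ = arccos(0.2629) ≈ 74.8°.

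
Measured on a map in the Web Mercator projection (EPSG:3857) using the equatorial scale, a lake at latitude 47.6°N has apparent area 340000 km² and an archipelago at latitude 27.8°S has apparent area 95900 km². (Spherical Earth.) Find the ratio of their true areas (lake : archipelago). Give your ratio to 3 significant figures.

On Mercator the areal scale is sec²φ, so true area = apparent × cos²φ.
True area of lake: 340000 × cos²(47.6°) = 340000 × 0.4547 = 154600 km².
True area of archipelago: 95900 × cos²(27.8°) = 95900 × 0.7825 = 75040 km².
Ratio = 154600 / 75040 ≈ 2.06.

2.06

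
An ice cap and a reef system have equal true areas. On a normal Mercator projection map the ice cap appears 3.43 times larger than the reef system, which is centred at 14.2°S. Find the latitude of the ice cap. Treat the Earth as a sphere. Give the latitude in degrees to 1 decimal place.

58.4°

Mercator areal scale is sec²φ, so apparent-area ratio = sec²φ₁ / sec²φ₂ = cos²φ₂ / cos²φ₁.
cos²φ₂ / cos²φ₁ = 3.43  ⇒  cos φ₁ = cos 14.2° / √3.43 = 0.9694/1.852 = 0.5235.
φ₁ = arccos(0.5235) ≈ 58.4°.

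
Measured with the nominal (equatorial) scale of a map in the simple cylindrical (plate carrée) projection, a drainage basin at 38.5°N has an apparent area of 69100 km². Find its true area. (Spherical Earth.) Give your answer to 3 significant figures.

For the equirectangular projection with φ₀ = 0 (plate carrée), h = 1 along meridians and k = sec φ along parallels.
Areal scale = h·k = 1 × sec φ; at 38.5°, h = 1.000, k = 1.278, so h·k = 1.278.
True area = apparent / (areal scale) = 69100 / 1.278 ≈ 54100 km².

54100 km²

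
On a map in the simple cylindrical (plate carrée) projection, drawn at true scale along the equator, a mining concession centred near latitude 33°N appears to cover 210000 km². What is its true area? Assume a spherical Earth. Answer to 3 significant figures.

176000 km²

Plate carrée maps x = Rλ, y = Rφ. The meridian scale is h = 1 and the parallel scale is k = 1/cos φ = sec φ.
Areal scale = h·k = 1 × sec φ; at 33°, h = 1.000, k = 1.192, so h·k = 1.192.
True area = apparent / (areal scale) = 210000 / 1.192 ≈ 176000 km².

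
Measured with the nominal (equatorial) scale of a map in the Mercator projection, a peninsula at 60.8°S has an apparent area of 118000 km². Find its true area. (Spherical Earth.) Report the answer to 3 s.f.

28100 km²

The Mercator projection is conformal; its linear scale factor is the same in every direction and equals sec φ = 1/cos φ.
Areal scale = k² = sec²φ = 1/cos²(60.8°) = 1/0.4879² = 4.202.
True area = apparent / (areal scale) = 118000 / 4.202 ≈ 28100 km².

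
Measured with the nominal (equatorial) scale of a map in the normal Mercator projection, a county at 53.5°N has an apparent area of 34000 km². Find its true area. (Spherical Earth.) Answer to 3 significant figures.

The Mercator projection is conformal; its linear scale factor is the same in every direction and equals sec φ = 1/cos φ.
Areal scale = k² = sec²φ = 1/cos²(53.5°) = 1/0.5948² = 2.826.
True area = apparent / (areal scale) = 34000 / 2.826 ≈ 12000 km².

12000 km²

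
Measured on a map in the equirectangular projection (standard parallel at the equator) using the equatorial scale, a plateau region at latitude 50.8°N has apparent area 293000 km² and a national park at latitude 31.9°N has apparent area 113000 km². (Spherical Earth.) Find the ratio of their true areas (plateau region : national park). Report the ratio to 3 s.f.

Plate carrée has h = 1 and k = sec φ, giving areal scale sec φ; true area = (apparent area) · cos φ.
True area of plateau region: 293000 × cos(50.8°) = 293000 × 0.6320 = 185200 km².
True area of national park: 113000 × cos(31.9°) = 113000 × 0.8490 = 95930 km².
Ratio = 185200 / 95930 ≈ 1.93.

1.93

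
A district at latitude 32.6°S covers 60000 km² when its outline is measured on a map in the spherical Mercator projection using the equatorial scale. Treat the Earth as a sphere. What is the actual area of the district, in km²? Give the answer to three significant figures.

42600 km²

The Mercator projection is conformal; its linear scale factor is the same in every direction and equals sec φ = 1/cos φ.
Areal scale = k² = sec²φ = 1/cos²(32.6°) = 1/0.8425² = 1.409.
True area = apparent / (areal scale) = 60000 / 1.409 ≈ 42600 km².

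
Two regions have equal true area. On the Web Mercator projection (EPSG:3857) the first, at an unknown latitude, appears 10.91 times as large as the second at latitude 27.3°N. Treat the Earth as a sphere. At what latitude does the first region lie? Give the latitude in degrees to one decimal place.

On Mercator, (apparent₁)/(apparent₂) = sec²φ₁ / sec²φ₂ when true areas are equal.
cos²φ₂ / cos²φ₁ = 10.91  ⇒  cos φ₁ = cos 27.3° / √10.91 = 0.8886/3.303 = 0.2690.
φ₁ = arccos(0.2690) ≈ 74.4°.

74.4°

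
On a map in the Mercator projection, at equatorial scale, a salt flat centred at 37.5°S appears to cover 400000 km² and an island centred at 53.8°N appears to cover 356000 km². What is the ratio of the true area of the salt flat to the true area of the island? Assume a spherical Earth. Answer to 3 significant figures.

On Mercator the areal scale is sec²φ, so true area = apparent × cos²φ.
True area of salt flat: 400000 × cos²(37.5°) = 400000 × 0.6294 = 251800 km².
True area of island: 356000 × cos²(53.8°) = 356000 × 0.3488 = 124200 km².
Ratio = 251800 / 124200 ≈ 2.03.

2.03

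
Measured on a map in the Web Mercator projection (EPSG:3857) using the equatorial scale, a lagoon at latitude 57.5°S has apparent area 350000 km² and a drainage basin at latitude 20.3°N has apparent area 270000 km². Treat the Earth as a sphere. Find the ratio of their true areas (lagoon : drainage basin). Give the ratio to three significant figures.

Mercator's areal exaggeration is sec²φ; hence true area = (apparent area) · cos²φ.
True area of lagoon: 350000 × cos²(57.5°) = 350000 × 0.2887 = 101000 km².
True area of drainage basin: 270000 × cos²(20.3°) = 270000 × 0.8796 = 237500 km².
Ratio = 101000 / 237500 ≈ 0.425.

0.425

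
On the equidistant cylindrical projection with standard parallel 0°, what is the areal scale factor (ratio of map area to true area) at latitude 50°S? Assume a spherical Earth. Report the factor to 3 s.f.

Plate carrée maps x = Rλ, y = Rφ. The meridian scale is h = 1 and the parallel scale is k = 1/cos φ = sec φ.
Areal scale = h·k = 1 × sec φ; at 50°, h = 1.000, k = 1.556, so h·k = 1.556.

1.56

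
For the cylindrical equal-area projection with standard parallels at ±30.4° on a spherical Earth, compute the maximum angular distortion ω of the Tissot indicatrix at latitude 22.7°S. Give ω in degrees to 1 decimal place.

7.7°

For cylindrical equal-area with standard parallel φ₀, h = cos φ / cos φ₀ and k = cos φ₀ / cos φ, so h·k = 1.
At 22.7°: h = 1.070, k = 0.9349; principal scales a = 1.070, b = 0.9349.
sin(ω/2) = (a − b)/(a + b) = 0.1347/2.005 = 0.06718, so ω = 2 arcsin(0.06718) ≈ 7.7°.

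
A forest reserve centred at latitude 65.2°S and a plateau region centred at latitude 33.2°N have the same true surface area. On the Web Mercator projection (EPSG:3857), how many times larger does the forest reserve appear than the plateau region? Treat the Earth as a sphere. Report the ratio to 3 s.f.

3.98

On Mercator, area is exaggerated by sec²φ = 1/cos²φ.
At 65.2°: sec²(65.2°) = 1/0.4195² = 5.684.
At 33.2°: sec²(33.2°) = 1/0.8368² = 1.428.
Ratio = 5.684/1.428 = cos²(33.2°)/cos²(65.2°) ≈ 3.98.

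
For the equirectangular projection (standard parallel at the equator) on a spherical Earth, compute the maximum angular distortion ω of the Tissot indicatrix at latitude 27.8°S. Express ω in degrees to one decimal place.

Plate carrée maps x = Rλ, y = Rφ. The meridian scale is h = 1 and the parallel scale is k = 1/cos φ = sec φ.
At 27.8°: h = 1.000, k = 1.130; principal scales a = 1.130, b = 1.000.
sin(ω/2) = (a − b)/(a + b) = 0.1305/2.130 = 0.06124, so ω = 2 arcsin(0.06124) ≈ 7.0°.

7.0°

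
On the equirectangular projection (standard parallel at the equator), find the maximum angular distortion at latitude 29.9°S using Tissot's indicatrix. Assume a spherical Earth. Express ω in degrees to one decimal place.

In the plate carrée (x = Rλ, y = Rφ), meridians are true-scale (h = 1) and parallels are stretched by k = sec φ.
At 29.9°: h = 1.000, k = 1.154; principal scales a = 1.154, b = 1.000.
sin(ω/2) = (a − b)/(a + b) = 0.1535/2.154 = 0.07130, so ω = 2 arcsin(0.07130) ≈ 8.2°.

8.2°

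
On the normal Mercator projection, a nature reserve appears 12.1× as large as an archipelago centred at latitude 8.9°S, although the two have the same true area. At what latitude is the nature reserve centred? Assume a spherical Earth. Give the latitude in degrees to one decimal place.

On Mercator, (apparent₁)/(apparent₂) = sec²φ₁ / sec²φ₂ when true areas are equal.
cos²φ₂ / cos²φ₁ = 12.1  ⇒  cos φ₁ = cos 8.9° / √12.1 = 0.9880/3.479 = 0.2840.
φ₁ = arccos(0.2840) ≈ 73.5°.

73.5°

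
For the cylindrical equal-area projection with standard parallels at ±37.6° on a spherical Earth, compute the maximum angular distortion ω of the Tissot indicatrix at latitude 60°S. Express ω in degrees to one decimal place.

A cylindrical equal-area projection with standard parallel φ₀ has meridian scale h = cos φ / cos φ₀ and parallel scale k = cos φ₀ / cos φ (so areas are preserved, h·k = 1).
At 60°: h = 0.6311, k = 1.585; principal scales a = 1.585, b = 0.6311.
sin(ω/2) = (a − b)/(a + b) = 0.9535/2.216 = 0.4303, so ω = 2 arcsin(0.4303) ≈ 51.0°.

51.0°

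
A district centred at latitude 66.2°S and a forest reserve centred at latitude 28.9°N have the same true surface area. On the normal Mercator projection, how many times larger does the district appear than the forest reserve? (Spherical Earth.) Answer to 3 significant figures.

Mercator areal scale is sec²φ.
At 66.2°: sec²(66.2°) = 1/0.4035² = 6.141.
At 28.9°: sec²(28.9°) = 1/0.8755² = 1.305.
Ratio = 6.141/1.305 = cos²(28.9°)/cos²(66.2°) ≈ 4.71.

4.71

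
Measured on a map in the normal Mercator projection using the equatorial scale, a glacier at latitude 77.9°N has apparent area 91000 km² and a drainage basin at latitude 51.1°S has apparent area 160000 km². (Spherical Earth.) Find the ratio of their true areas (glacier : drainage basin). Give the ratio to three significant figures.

Mercator's areal exaggeration is sec²φ; hence true area = (apparent area) · cos²φ.
True area of glacier: 91000 × cos²(77.9°) = 91000 × 0.04394 = 3999 km².
True area of drainage basin: 160000 × cos²(51.1°) = 160000 × 0.3943 = 63090 km².
Ratio = 3999 / 63090 ≈ 0.0634.

0.0634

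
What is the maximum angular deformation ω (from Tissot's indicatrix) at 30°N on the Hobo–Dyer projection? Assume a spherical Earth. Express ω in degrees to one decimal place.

10.0°

Hobo–Dyer is a cylindrical equal-area projection with standard parallels at ±37.5°. A cylindrical equal-area projection with standard parallel φ₀ has meridian scale h = cos φ / cos φ₀ and parallel scale k = cos φ₀ / cos φ (so areas are preserved, h·k = 1).
At 30°: h = 1.092, k = 0.9161; principal scales a = 1.092, b = 0.9161.
sin(ω/2) = (a − b)/(a + b) = 0.1755/2.008 = 0.08742, so ω = 2 arcsin(0.08742) ≈ 10.0°.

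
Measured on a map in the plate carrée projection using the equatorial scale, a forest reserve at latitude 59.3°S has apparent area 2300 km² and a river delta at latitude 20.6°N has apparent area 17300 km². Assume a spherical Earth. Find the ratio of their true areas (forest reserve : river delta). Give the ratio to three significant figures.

0.0725

Plate carrée has h = 1 and k = sec φ, giving areal scale sec φ; true area = (apparent area) · cos φ.
True area of forest reserve: 2300 × cos(59.3°) = 2300 × 0.5105 = 1174 km².
True area of river delta: 17300 × cos(20.6°) = 17300 × 0.9361 = 16190 km².
Ratio = 1174 / 16190 ≈ 0.0725.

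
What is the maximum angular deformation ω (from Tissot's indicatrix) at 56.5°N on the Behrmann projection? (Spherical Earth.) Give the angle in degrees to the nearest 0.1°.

50.0°

The Behrmann projection is cylindrical equal-area with φ₀ = 30°. For cylindrical equal-area with standard parallel φ₀, h = cos φ / cos φ₀ and k = cos φ₀ / cos φ, so h·k = 1.
At 56.5°: h = 0.6373, k = 1.569; principal scales a = 1.569, b = 0.6373.
sin(ω/2) = (a − b)/(a + b) = 0.9317/2.206 = 0.4223, so ω = 2 arcsin(0.4223) ≈ 50.0°.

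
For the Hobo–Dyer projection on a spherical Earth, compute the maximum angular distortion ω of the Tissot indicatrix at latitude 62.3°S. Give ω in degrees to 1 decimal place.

The Hobo–Dyer projection is cylindrical equal-area with φ₀ = 37.5°. For cylindrical equal-area with standard parallel φ₀, h = cos φ / cos φ₀ and k = cos φ₀ / cos φ, so h·k = 1.
At 62.3°: h = 0.5859, k = 1.707; principal scales a = 1.707, b = 0.5859.
sin(ω/2) = (a − b)/(a + b) = 1.121/2.293 = 0.4889, so ω = 2 arcsin(0.4889) ≈ 58.5°.

58.5°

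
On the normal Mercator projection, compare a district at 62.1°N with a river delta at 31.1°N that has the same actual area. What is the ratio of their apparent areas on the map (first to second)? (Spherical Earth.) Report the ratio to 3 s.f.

Mercator is conformal with k = sec φ, so areal scale = k² = sec²φ.
At 62.1°: sec²(62.1°) = 1/0.4679² = 4.567.
At 31.1°: sec²(31.1°) = 1/0.8563² = 1.364.
Ratio = 4.567/1.364 = cos²(31.1°)/cos²(62.1°) ≈ 3.35.

3.35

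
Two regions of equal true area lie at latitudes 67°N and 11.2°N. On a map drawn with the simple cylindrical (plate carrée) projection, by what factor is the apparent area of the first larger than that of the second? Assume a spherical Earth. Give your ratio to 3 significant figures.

2.51

Plate carrée maps x = Rλ, y = Rφ. The meridian scale is h = 1 and the parallel scale is k = 1/cos φ = sec φ.
Areal scale at 67°: h·k = 1.000 × 2.559 = 2.559.
Areal scale at 11.2°: h·k = 1.000 × 1.019 = 1.019.
Ratio = 2.559/1.019 ≈ 2.51.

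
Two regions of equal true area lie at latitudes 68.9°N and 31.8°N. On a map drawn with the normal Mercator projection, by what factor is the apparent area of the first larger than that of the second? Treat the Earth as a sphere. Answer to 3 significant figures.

On Mercator, area is exaggerated by sec²φ = 1/cos²φ.
At 68.9°: sec²(68.9°) = 1/0.3600² = 7.716.
At 31.8°: sec²(31.8°) = 1/0.8499² = 1.384.
Ratio = 7.716/1.384 = cos²(31.8°)/cos²(68.9°) ≈ 5.57.

5.57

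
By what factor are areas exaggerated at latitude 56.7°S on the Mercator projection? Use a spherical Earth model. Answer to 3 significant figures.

Mercator is conformal, so the point scale is isotropic: h = k = sec φ = 1/cos φ.
Areal scale = k² = sec²φ = 1/cos²(56.7°) = 1/0.5490² = 3.318.

3.32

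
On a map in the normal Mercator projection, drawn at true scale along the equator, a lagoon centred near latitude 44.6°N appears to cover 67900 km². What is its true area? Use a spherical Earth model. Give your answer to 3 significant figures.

The Mercator projection is conformal; its linear scale factor is the same in every direction and equals sec φ = 1/cos φ.
Areal scale = k² = sec²φ = 1/cos²(44.6°) = 1/0.7120² = 1.972.
True area = apparent / (areal scale) = 67900 / 1.972 ≈ 34400 km².

34400 km²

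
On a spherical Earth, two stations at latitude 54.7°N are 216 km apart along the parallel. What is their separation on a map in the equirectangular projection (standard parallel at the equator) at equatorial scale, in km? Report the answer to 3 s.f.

374 km

For the equirectangular projection with φ₀ = 0 (plate carrée), h = 1 along meridians and k = sec φ along parallels.
Along the parallel, k = sec 54.7° = 1/0.5779 = 1.731.
Map distance = 216 × 1.731 ≈ 374 km.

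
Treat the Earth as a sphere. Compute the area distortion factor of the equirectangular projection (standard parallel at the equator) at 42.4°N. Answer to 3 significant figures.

1.35

In the plate carrée (x = Rλ, y = Rφ), meridians are true-scale (h = 1) and parallels are stretched by k = sec φ.
Areal scale = h·k = 1 × sec φ; at 42.4°, h = 1.000, k = 1.354, so h·k = 1.354.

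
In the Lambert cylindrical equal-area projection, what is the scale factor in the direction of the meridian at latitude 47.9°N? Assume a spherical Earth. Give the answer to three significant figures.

0.670

The Lambert cylindrical equal-area projection is the cylindrical equal-area projection with its standard parallel at the equator (φ₀ = 0). A cylindrical equal-area projection with standard parallel φ₀ has meridian scale h = cos φ / cos φ₀ and parallel scale k = cos φ₀ / cos φ (so areas are preserved, h·k = 1).
h = cos 47.9° / cos 0° = 0.6704/1.000 = 0.6704.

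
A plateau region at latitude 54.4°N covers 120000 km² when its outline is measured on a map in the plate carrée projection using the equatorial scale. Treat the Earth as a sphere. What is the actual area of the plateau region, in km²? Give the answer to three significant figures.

In the plate carrée (x = Rλ, y = Rφ), meridians are true-scale (h = 1) and parallels are stretched by k = sec φ.
Areal scale = h·k = 1 × sec φ; at 54.4°, h = 1.000, k = 1.718, so h·k = 1.718.
True area = apparent / (areal scale) = 120000 / 1.718 ≈ 69900 km².

69900 km²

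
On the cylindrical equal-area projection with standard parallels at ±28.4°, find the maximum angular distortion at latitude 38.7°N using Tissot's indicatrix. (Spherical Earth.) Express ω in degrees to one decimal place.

13.7°

A cylindrical equal-area projection with standard parallel φ₀ has meridian scale h = cos φ / cos φ₀ and parallel scale k = cos φ₀ / cos φ (so areas are preserved, h·k = 1).
At 38.7°: h = 0.8872, k = 1.127; principal scales a = 1.127, b = 0.8872.
sin(ω/2) = (a − b)/(a + b) = 0.2399/2.014 = 0.1191, so ω = 2 arcsin(0.1191) ≈ 13.7°.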